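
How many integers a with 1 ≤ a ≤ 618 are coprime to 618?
The number of a ∈ {1, ..., 618} with gcd(a, 618) = 1 is by definition Euler's totient φ(618). φ is multiplicative, with φ(p^e) = p^e − p^(e−1). Factorise 618 = 2 · 3 · 103. Then
  φ(618) = (2 − 1) · (3 − 1) · (103 − 1) = 1 · 2 · 102 = 204.
So there are 204 such integers.

Final answer: 204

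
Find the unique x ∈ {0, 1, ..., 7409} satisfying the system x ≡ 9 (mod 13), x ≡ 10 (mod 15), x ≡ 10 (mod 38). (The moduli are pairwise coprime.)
x ≡ 4000 (mod 7410); the representative in [0, 7410) is 4000

The moduli 13, 15, 38 are pairwise coprime, so by the CRT there is a unique solution mod 13·15·38 = 7410.
Solve by successive substitution. Start with x ≡ 9 (mod 13).
  Combine with x ≡ 10 (mod 15): write x = 9 + 13·t and require 9 + 13·t ≡ 10 (mod 15), i.e. 13·t ≡ 10 − 9 ≡ 1 (mod 15). Since 13^(−1) ≡ 7 (mod 15), t ≡ 7·1 ≡ 7 (mod 15). So x ≡ 9 + 13·7 = 100 (mod 195).
  Combine with x ≡ 10 (mod 38): write x = 100 + 195·t and require 100 + 195·t ≡ 10 (mod 38), i.e. 195·t ≡ 10 − 100 ≡ 24 (mod 38). Since 195^(−1) ≡ 23 (mod 38) (195 ≡ 5 (mod 38)), t ≡ 23·24 ≡ 20 (mod 38). So x ≡ 100 + 195·20 = 4000 (mod 7410).
Unique solution in [0, 7410): x = 4000.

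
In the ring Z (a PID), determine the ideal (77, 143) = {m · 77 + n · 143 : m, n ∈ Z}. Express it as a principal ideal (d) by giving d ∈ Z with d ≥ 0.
In the PID Z, (a, b) is generated by gcd(a, b). Compute gcd(143, 77) with the extended Euclidean algorithm, tracking rows (r, s, t) with s·143 + t·77 = r:
  row A: (143, 1, 0)   [1·143 + 0·77 = 143]
  row B: (77, 0, 1)   [0·143 + 1·77 = 77]
  143 = 1·77 + 66   → row C = row A − 1·row B = (66, 1, −1)   [check: 1·143 − 1·77 = 66]
  77 = 1·66 + 11   → row D = row B − 1·row C = (11, −1, 2)   [check: −1·143 + 2·77 = 11]
  66 = 6·11 + 0   → remainder 0, stop. gcd = 11 (last nonzero row D).
So gcd(77, 143) = 11, with Bézout identity −1·143 + 2·77 = 11. Containment (⊇): the Bézout identity exhibits 11 as an element of (77, 143), giving (11) ⊆ (77, 143). Containment (⊆): since 11 | 77 and 11 | 143 (77 = 11·7, 143 = 11·13), every Z-linear combination of 77 and 143 is divisible by 11, so (77, 143) ⊆ (11). Therefore (77, 143) = (11), d = 11.

Final answer: (77, 143) = (11); d = 11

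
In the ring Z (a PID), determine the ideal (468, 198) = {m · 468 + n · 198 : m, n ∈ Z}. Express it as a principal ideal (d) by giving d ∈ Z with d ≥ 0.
In the PID Z, (a, b) is generated by gcd(a, b). Compute gcd(468, 198) with the extended Euclidean algorithm, tracking rows (r, s, t) with s·468 + t·198 = r:
  row A: (468, 1, 0)   [1·468 + 0·198 = 468]
  row B: (198, 0, 1)   [0·468 + 1·198 = 198]
  468 = 2·198 + 72   → row C = row A − 2·row B = (72, 1, −2)   [check: 1·468 − 2·198 = 72]
  198 = 2·72 + 54   → row D = row B − 2·row C = (54, −2, 5)   [check: −2·468 + 5·198 = 54]
  72 = 1·54 + 18   → row E = row C − 1·row D = (18, 3, −7)   [check: 3·468 − 7·198 = 18]
  54 = 3·18 + 0   → remainder 0, stop. gcd = 18 (last nonzero row E).
So gcd(468, 198) = 18, with Bézout identity 3·468 − 7·198 = 18. Containment (⊇): the Bézout identity exhibits 18 as an element of (468, 198), giving (18) ⊆ (468, 198). Containment (⊆): since 18 | 468 and 18 | 198 (468 = 18·26, 198 = 18·11), every Z-linear combination of 468 and 198 is divisible by 18, so (468, 198) ⊆ (18). Therefore (468, 198) = (18), d = 18.

Final answer: (468, 198) = (18); d = 18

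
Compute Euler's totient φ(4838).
φ is multiplicative, with φ(p^e) = p^e − p^(e−1). Factorise 4838 = 2 · 41 · 59. Then
  φ(4838) = (2 − 1) · (41 − 1) · (59 − 1) = 1 · 40 · 58 = 2320.

Final answer: φ(4838) = 2320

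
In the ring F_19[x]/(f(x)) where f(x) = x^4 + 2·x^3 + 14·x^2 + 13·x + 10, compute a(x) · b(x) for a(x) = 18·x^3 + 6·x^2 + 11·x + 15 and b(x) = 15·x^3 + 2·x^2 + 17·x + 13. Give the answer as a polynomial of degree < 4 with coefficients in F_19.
a · b ≡ 17·x^3 + 18·x^2 + 3·x + 14 (mod f(x))

Multiply as integer polynomials: a · b = 270·x^6 + 126·x^5 + 483·x^4 + 583·x^3 + 295·x^2 + 398·x + 195. Reducing coefficients mod 19: a · b ≡ 4·x^6 + 12·x^5 + 8·x^4 + 13·x^3 + 10·x^2 + 18·x + 5. Now divide by f(x) = x^4 + 2·x^3 + 14·x^2 + 13·x + 10 in F_19[x], eliminating the leading term at each step:
  leading term 4·x^6: subtract (4·x^2)·f(x) = 4·x^6 + 8·x^5 + 18·x^4 + 14·x^3 + 2·x^2, leaving 4·x^5 + 9·x^4 + 18·x^3 + 8·x^2 + 18·x + 5 (coefficients mod 19)
  leading term 4·x^5: subtract (4·x)·f(x) = 4·x^5 + 8·x^4 + 18·x^3 + 14·x^2 + 2·x, leaving x^4 + 13·x^2 + 16·x + 5 (coefficients mod 19)
  leading term x^4: subtract (1)·f(x) = x^4 + 2·x^3 + 14·x^2 + 13·x + 10, leaving 17·x^3 + 18·x^2 + 3·x + 14 (coefficients mod 19)
The degree is now < 4, so this is the remainder. Hence a · b ≡ 17·x^3 + 18·x^2 + 3·x + 14 in F_19[x]/(f).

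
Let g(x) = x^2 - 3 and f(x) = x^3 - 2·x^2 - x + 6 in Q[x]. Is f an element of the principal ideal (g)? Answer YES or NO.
NO

In Q[x] the ideal (g) consists of all multiples of g, so f ∈ (g) iff g | f, i.e. iff the remainder of f on division by g is 0. Divide f by g (g is monic, so eliminate the leading term of the running remainder at each step):
  leading term x^3: subtract (x)·g(x) = x^3 - 3·x, leaving -2·x^2 + 2·x + 6
  leading term -2·x^2: subtract (-2)·g(x) = 6 - 2·x^2, leaving 2·x
The remainder r(x) = 2·x ≠ 0 (and deg r < deg g), so g ∤ f, i.e. f ∉ (g).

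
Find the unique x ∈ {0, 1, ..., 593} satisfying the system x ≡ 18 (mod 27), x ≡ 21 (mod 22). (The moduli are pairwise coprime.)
x ≡ 153 (mod 594); the representative in [0, 594) is 153

The moduli 27, 22 are pairwise coprime, so by the CRT there is a unique solution mod 27·22 = 594.
Solve by successive substitution. Start with x ≡ 18 (mod 27).
  Combine with x ≡ 21 (mod 22): write x = 18 + 27·t and require 18 + 27·t ≡ 21 (mod 22), i.e. 27·t ≡ 21 − 18 ≡ 3 (mod 22). Since 27^(−1) ≡ 9 (mod 22) (27 ≡ 5 (mod 22)), t ≡ 9·3 ≡ 5 (mod 22). So x ≡ 18 + 27·5 = 153 (mod 594).
Unique solution in [0, 594): x = 153.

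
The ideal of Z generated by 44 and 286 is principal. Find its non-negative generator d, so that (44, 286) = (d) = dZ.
(44, 286) = (22); d = 22

In the PID Z, (a, b) is generated by gcd(a, b). Compute gcd(286, 44) with the extended Euclidean algorithm, tracking rows (r, s, t) with s·286 + t·44 = r:
  row A: (286, 1, 0)   [1·286 + 0·44 = 286]
  row B: (44, 0, 1)   [0·286 + 1·44 = 44]
  286 = 6·44 + 22   → row C = row A − 6·row B = (22, 1, −6)   [check: 1·286 − 6·44 = 22]
  44 = 2·22 + 0   → remainder 0, stop. gcd = 22 (last nonzero row C).
So gcd(44, 286) = 22, with Bézout identity 1·286 − 6·44 = 22. Containment (⊇): the Bézout identity exhibits 22 as an element of (44, 286), giving (22) ⊆ (44, 286). Containment (⊆): since 22 | 44 and 22 | 286 (44 = 22·2, 286 = 22·13), every Z-linear combination of 44 and 286 is divisible by 22, so (44, 286) ⊆ (22). Therefore (44, 286) = (22), d = 22.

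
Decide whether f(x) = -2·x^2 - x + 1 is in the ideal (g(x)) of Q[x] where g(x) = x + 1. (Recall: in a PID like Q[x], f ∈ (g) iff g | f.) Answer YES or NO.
YES

In Q[x] the ideal (g) consists of all multiples of g, so f ∈ (g) iff g | f, i.e. iff the remainder of f on division by g is 0. Divide f by g (g is monic, so eliminate the leading term of the running remainder at each step):
  leading term -2·x^2: subtract (-2·x)·g(x) = -2·x^2 - 2·x, leaving x + 1
  leading term x: subtract (1)·g(x) = x + 1, leaving 0
The remainder is 0, so f(x) = g(x) · h(x) with h(x) = 1 - 2·x. Hence g | f, i.e. f ∈ (g).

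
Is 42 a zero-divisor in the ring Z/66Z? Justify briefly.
gcd(42, 66) = 6 > 1, so 42 is not a unit in Z/66Z. In Z/nZ every nonzero non-unit is a zero-divisor: explicitly, take b = 66/gcd = 11 ≠ 0 (mod 66); then 42·11 = 462 = 7·66, i.e. 42·11 ≡ 0 (mod 66). So 42 is a zero-divisor.

Final answer: YES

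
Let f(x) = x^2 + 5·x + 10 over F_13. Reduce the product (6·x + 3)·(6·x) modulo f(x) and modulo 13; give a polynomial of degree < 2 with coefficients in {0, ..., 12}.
a · b ≡ 7·x + 4 (mod f(x))

Multiply as integer polynomials: a · b = 36·x^2 + 18·x. Reducing coefficients mod 13: a · b ≡ 10·x^2 + 5·x. Now divide by f(x) = x^2 + 5·x + 10 in F_13[x], eliminating the leading term at each step:
  leading term 10·x^2: subtract (10)·f(x) = 10·x^2 + 11·x + 9, leaving 7·x + 4 (coefficients mod 13)
The degree is now < 2, so this is the remainder. Hence a · b ≡ 7·x + 4 in F_13[x]/(f).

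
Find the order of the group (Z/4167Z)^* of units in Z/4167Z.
|(Z/4167Z)^*| = 2772

(Z/4167Z)^* consists of the classes a with gcd(a, 4167) = 1, so its order is φ(4167). φ is multiplicative, with φ(p^e) = p^e − p^(e−1). Factorise 4167 = 3^2 · 463. Then
  φ(4167) = (3^2 − 3^1) · (463 − 1) = 6 · 462 = 2772.
Thus |(Z/4167Z)^*| = 2772.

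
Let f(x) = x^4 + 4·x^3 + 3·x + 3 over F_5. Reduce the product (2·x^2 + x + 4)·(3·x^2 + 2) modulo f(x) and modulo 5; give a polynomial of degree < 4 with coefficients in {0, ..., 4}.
Multiply as integer polynomials: a · b = 6·x^4 + 3·x^3 + 16·x^2 + 2·x + 8. Reducing coefficients mod 5: a · b ≡ x^4 + 3·x^3 + x^2 + 2·x + 3. Now divide by f(x) = x^4 + 4·x^3 + 3·x + 3 in F_5[x], eliminating the leading term at each step:
  leading term x^4: subtract (1)·f(x) = x^4 + 4·x^3 + 3·x + 3, leaving 4·x^3 + x^2 + 4·x (coefficients mod 5)
The degree is now < 4, so this is the remainder. Hence a · b ≡ 4·x^3 + x^2 + 4·x in F_5[x]/(f).

Final answer: a · b ≡ 4·x^3 + x^2 + 4·x (mod f(x))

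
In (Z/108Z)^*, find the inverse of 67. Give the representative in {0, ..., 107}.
67^(−1) ≡ 79 (mod 108)

Apply the extended Euclidean algorithm to (108, 67), tracking rows (r, s, t) with s·108 + t·67 = r. Each division r_prev = q·r_cur + r_new produces the new row as (previous row) − q·(current row):
  row A: (108, 1, 0)   [1·108 + 0·67 = 108]
  row B: (67, 0, 1)   [0·108 + 1·67 = 67]
  108 = 1·67 + 41   → row C = row A − 1·row B = (41, 1, −1)   [check: 1·108 − 1·67 = 41]
  67 = 1·41 + 26   → row D = row B − 1·row C = (26, −1, 2)   [check: −1·108 + 2·67 = 26]
  41 = 1·26 + 15   → row E = row C − 1·row D = (15, 2, −3)   [check: 2·108 − 3·67 = 15]
  26 = 1·15 + 11   → row F = row D − 1·row E = (11, −3, 5)   [check: −3·108 + 5·67 = 11]
  15 = 1·11 + 4   → row G = row E − 1·row F = (4, 5, −8)   [check: 5·108 − 8·67 = 4]
  11 = 2·4 + 3   → row H = row F − 2·row G = (3, −13, 21)   [check: −13·108 + 21·67 = 3]
  4 = 1·3 + 1   → row I = row G − 1·row H = (1, 18, −29)   [check: 18·108 − 29·67 = 1]
  3 = 3·1 + 0   → remainder 0, stop. gcd = 1 (last nonzero row I).
The gcd is 1, so 67 is invertible mod 108. The last nonzero row gives 18·108 − 29·67 = 1, so t = −29. So 67^(−1) ≡ −29 ≡ 79 (mod 108). Verify: 67 · 79 = 5293 ≡ 1 (mod 108). ✓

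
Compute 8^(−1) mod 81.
8^(−1) ≡ 71 (mod 81)

Apply the extended Euclidean algorithm to (81, 8), tracking rows (r, s, t) with s·81 + t·8 = r. Each division r_prev = q·r_cur + r_new produces the new row as (previous row) − q·(current row):
  row A: (81, 1, 0)   [1·81 + 0·8 = 81]
  row B: (8, 0, 1)   [0·81 + 1·8 = 8]
  81 = 10·8 + 1   → row C = row A − 10·row B = (1, 1, −10)   [check: 1·81 − 10·8 = 1]
  8 = 8·1 + 0   → remainder 0, stop. gcd = 1 (last nonzero row C).
The gcd is 1, so 8 is invertible mod 81. The last nonzero row gives 1·81 − 10·8 = 1, so t = −10. So 8^(−1) ≡ −10 ≡ 71 (mod 81). Verify: 8 · 71 = 568 ≡ 1 (mod 81). ✓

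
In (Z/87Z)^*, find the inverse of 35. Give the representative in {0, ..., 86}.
Apply the extended Euclidean algorithm to (87, 35), tracking rows (r, s, t) with s·87 + t·35 = r. Each division r_prev = q·r_cur + r_new produces the new row as (previous row) − q·(current row):
  row A: (87, 1, 0)   [1·87 + 0·35 = 87]
  row B: (35, 0, 1)   [0·87 + 1·35 = 35]
  87 = 2·35 + 17   → row C = row A − 2·row B = (17, 1, −2)   [check: 1·87 − 2·35 = 17]
  35 = 2·17 + 1   → row D = row B − 2·row C = (1, −2, 5)   [check: −2·87 + 5·35 = 1]
  17 = 17·1 + 0   → remainder 0, stop. gcd = 1 (last nonzero row D).
The gcd is 1, so 35 is invertible mod 87. The last nonzero row gives −2·87 + 5·35 = 1, so t = 5. So 35^(−1) ≡ 5 (mod 87). Verify: 35 · 5 = 175 ≡ 1 (mod 87). ✓

Final answer: 35^(−1) ≡ 5 (mod 87)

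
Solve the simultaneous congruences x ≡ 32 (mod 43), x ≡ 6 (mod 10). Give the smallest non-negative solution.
The moduli 43, 10 are pairwise coprime, so by the CRT there is a unique solution mod 43·10 = 430.
Solve by successive substitution. Start with x ≡ 32 (mod 43).
  Combine with x ≡ 6 (mod 10): write x = 32 + 43·t and require 32 + 43·t ≡ 6 (mod 10), i.e. 43·t ≡ 6 − 32 ≡ 4 (mod 10). Since 43^(−1) ≡ 7 (mod 10) (43 ≡ 3 (mod 10)), t ≡ 7·4 ≡ 8 (mod 10). So x ≡ 32 + 43·8 = 376 (mod 430).
Unique solution in [0, 430): x = 376.

Final answer: x ≡ 376 (mod 430); the representative in [0, 430) is 376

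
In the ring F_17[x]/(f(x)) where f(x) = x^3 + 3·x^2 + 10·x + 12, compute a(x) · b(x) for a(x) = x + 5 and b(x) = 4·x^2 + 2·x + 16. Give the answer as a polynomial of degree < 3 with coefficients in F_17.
Multiply as integer polynomials: a · b = 4·x^3 + 22·x^2 + 26·x + 80. Reducing coefficients mod 17: a · b ≡ 4·x^3 + 5·x^2 + 9·x + 12. Now divide by f(x) = x^3 + 3·x^2 + 10·x + 12 in F_17[x], eliminating the leading term at each step:
  leading term 4·x^3: subtract (4)·f(x) = 4·x^3 + 12·x^2 + 6·x + 14, leaving 10·x^2 + 3·x + 15 (coefficients mod 17)
The degree is now < 3, so this is the remainder. Hence a · b ≡ 10·x^2 + 3·x + 15 in F_17[x]/(f).

Final answer: a · b ≡ 10·x^2 + 3·x + 15 (mod f(x))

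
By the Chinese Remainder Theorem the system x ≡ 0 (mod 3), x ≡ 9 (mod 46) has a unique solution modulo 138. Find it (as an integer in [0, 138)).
The moduli 3, 46 are pairwise coprime, so by the CRT there is a unique solution mod 3·46 = 138.
Solve by successive substitution. Start with x ≡ 0 (mod 3).
  Combine with x ≡ 9 (mod 46): write x = 3·t and require 3·t ≡ 9 (mod 46). Since 3^(−1) ≡ 31 (mod 46), t ≡ 31·9 ≡ 3 (mod 46). So x ≡ 3·3 = 9 (mod 138).
Unique solution in [0, 138): x = 9.

Final answer: x ≡ 9 (mod 138); the representative in [0, 138) is 9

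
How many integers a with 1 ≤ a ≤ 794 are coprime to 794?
The number of a ∈ {1, ..., 794} with gcd(a, 794) = 1 is by definition Euler's totient φ(794). φ is multiplicative, with φ(p^e) = p^e − p^(e−1). Factorise 794 = 2 · 397. Then
  φ(794) = (2 − 1) · (397 − 1) = 1 · 396 = 396.
So there are 396 such integers.

Final answer: 396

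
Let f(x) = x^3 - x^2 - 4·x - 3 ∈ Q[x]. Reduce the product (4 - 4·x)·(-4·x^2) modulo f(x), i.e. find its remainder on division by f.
a · b ≡ 64·x + 48 (mod f(x))

First multiply in Q[x] without reducing: a · b = 16·x^3 - 16·x^2. Now divide by f(x) = x^3 - x^2 - 4·x - 3, eliminating the leading term at each step:
  leading term 16·x^3: subtract (16)·f(x) = 16·x^3 - 16·x^2 - 64·x - 48, leaving 64·x + 48
The degree is now < 3, so this is the remainder. Hence a · b ≡ 64·x + 48 in Q[x]/(f).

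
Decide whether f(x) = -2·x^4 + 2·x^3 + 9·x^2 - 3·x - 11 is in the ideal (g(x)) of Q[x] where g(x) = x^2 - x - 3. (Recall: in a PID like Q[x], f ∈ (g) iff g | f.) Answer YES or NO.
In Q[x] the ideal (g) consists of all multiples of g, so f ∈ (g) iff g | f, i.e. iff the remainder of f on division by g is 0. Divide f by g (g is monic, so eliminate the leading term of the running remainder at each step):
  leading term -2·x^4: subtract (-2·x^2)·g(x) = -2·x^4 + 2·x^3 + 6·x^2, leaving 3·x^2 - 3·x - 11
  leading term 3·x^2: subtract (3)·g(x) = 3·x^2 - 3·x - 9, leaving -2
The remainder r(x) = -2 ≠ 0 (and deg r < deg g), so g ∤ f, i.e. f ∉ (g).

Final answer: NO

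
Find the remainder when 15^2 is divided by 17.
Use repeated squaring. Binary(2) = 10. Walk through the bits of the exponent 2 left-to-right: at each bit after the leading one, square the running value, then multiply by 15 if the bit is 1 (always reducing mod 17):
  bit 1 = 1 (leading): start with 15.
  bit 2 = 0: square 15^2 = 225 ≡ 4 (mod 17).
Final value: 15^2 ≡ 4 (mod 17).

Final answer: 4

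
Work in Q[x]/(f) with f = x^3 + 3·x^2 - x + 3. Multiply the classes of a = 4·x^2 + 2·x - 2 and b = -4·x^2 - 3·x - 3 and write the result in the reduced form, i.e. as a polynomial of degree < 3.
a · b ≡ -110·x^2 + 76·x - 78 (mod f(x))

First multiply in Q[x] without reducing: a · b = -16·x^4 - 20·x^3 - 10·x^2 + 6. Now divide by f(x) = x^3 + 3·x^2 - x + 3, eliminating the leading term at each step:
  leading term -16·x^4: subtract (-16·x)·f(x) = -16·x^4 - 48·x^3 + 16·x^2 - 48·x, leaving 28·x^3 - 26·x^2 + 48·x + 6
  leading term 28·x^3: subtract (28)·f(x) = 28·x^3 + 84·x^2 - 28·x + 84, leaving -110·x^2 + 76·x - 78
The degree is now < 3, so this is the remainder. Hence a · b ≡ -110·x^2 + 76·x - 78 in Q[x]/(f).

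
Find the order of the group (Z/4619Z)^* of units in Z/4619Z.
(Z/4619Z)^* consists of the classes a with gcd(a, 4619) = 1, so its order is φ(4619). φ is multiplicative, with φ(p^e) = p^e − p^(e−1). Factorise 4619 = 31 · 149. Then
  φ(4619) = (31 − 1) · (149 − 1) = 30 · 148 = 4440.
Thus |(Z/4619Z)^*| = 4440.

Final answer: |(Z/4619Z)^*| = 4440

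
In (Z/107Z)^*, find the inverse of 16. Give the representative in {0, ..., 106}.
16^(−1) ≡ 87 (mod 107)

Apply the extended Euclidean algorithm to (107, 16), tracking rows (r, s, t) with s·107 + t·16 = r. Each division r_prev = q·r_cur + r_new produces the new row as (previous row) − q·(current row):
  row A: (107, 1, 0)   [1·107 + 0·16 = 107]
  row B: (16, 0, 1)   [0·107 + 1·16 = 16]
  107 = 6·16 + 11   → row C = row A − 6·row B = (11, 1, −6)   [check: 1·107 − 6·16 = 11]
  16 = 1·11 + 5   → row D = row B − 1·row C = (5, −1, 7)   [check: −1·107 + 7·16 = 5]
  11 = 2·5 + 1   → row E = row C − 2·row D = (1, 3, −20)   [check: 3·107 − 20·16 = 1]
  5 = 5·1 + 0   → remainder 0, stop. gcd = 1 (last nonzero row E).
The gcd is 1, so 16 is invertible mod 107. The last nonzero row gives 3·107 − 20·16 = 1, so t = −20. So 16^(−1) ≡ −20 ≡ 87 (mod 107). Verify: 16 · 87 = 1392 ≡ 1 (mod 107). ✓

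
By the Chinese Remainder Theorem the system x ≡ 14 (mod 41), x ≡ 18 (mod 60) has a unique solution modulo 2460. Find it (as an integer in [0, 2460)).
x ≡ 1818 (mod 2460); the representative in [0, 2460) is 1818

The moduli 41, 60 are pairwise coprime, so by the CRT there is a unique solution mod 41·60 = 2460.
Solve by successive substitution. Start with x ≡ 14 (mod 41).
  Combine with x ≡ 18 (mod 60): write x = 14 + 41·t and require 14 + 41·t ≡ 18 (mod 60), i.e. 41·t ≡ 18 − 14 ≡ 4 (mod 60). Since 41^(−1) ≡ 41 (mod 60), t ≡ 41·4 ≡ 44 (mod 60). So x ≡ 14 + 41·44 = 1818 (mod 2460).
Unique solution in [0, 2460): x = 1818.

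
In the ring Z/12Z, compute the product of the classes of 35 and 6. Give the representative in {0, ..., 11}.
Reduce the factors first: 35 ≡ 11 (mod 12), so 35 · 6 ≡ 11 · 6 (mod 12). 11 · 6 = 66. Dividing by 12: 66 = 5·12 + 6. So (35 · 6) mod 12 = 6.

Final answer: 6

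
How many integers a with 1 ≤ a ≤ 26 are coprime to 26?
The number of a ∈ {1, ..., 26} with gcd(a, 26) = 1 is by definition Euler's totient φ(26). φ is multiplicative, with φ(p^e) = p^e − p^(e−1). Factorise 26 = 2 · 13. Then
  φ(26) = (2 − 1) · (13 − 1) = 1 · 12 = 12.
So there are 12 such integers.

Final answer: 12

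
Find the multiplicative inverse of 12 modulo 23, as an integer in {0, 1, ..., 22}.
12^(−1) ≡ 2 (mod 23)

Apply the extended Euclidean algorithm to (23, 12), tracking rows (r, s, t) with s·23 + t·12 = r. Each division r_prev = q·r_cur + r_new produces the new row as (previous row) − q·(current row):
  row A: (23, 1, 0)   [1·23 + 0·12 = 23]
  row B: (12, 0, 1)   [0·23 + 1·12 = 12]
  23 = 1·12 + 11   → row C = row A − 1·row B = (11, 1, −1)   [check: 1·23 − 1·12 = 11]
  12 = 1·11 + 1   → row D = row B − 1·row C = (1, −1, 2)   [check: −1·23 + 2·12 = 1]
  11 = 11·1 + 0   → remainder 0, stop. gcd = 1 (last nonzero row D).
The gcd is 1, so 12 is invertible mod 23. The last nonzero row gives −1·23 + 2·12 = 1, so t = 2. So 12^(−1) ≡ 2 (mod 23). Verify: 12 · 2 = 24 ≡ 1 (mod 23). ✓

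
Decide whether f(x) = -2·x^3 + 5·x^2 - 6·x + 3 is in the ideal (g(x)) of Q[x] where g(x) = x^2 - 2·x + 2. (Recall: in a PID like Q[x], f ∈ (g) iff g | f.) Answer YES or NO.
NO

In Q[x] the ideal (g) consists of all multiples of g, so f ∈ (g) iff g | f, i.e. iff the remainder of f on division by g is 0. Divide f by g (g is monic, so eliminate the leading term of the running remainder at each step):
  leading term -2·x^3: subtract (-2·x)·g(x) = -2·x^3 + 4·x^2 - 4·x, leaving x^2 - 2·x + 3
  leading term x^2: subtract (1)·g(x) = x^2 - 2·x + 2, leaving 1
The remainder r(x) = 1 ≠ 0 (and deg r < deg g), so g ∤ f, i.e. f ∉ (g).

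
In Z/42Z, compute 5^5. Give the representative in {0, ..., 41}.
Use repeated squaring. Binary(5) = 101. Walk through the bits of the exponent 5 left-to-right: at each bit after the leading one, square the running value, then multiply by 5 if the bit is 1 (always reducing mod 42):
  bit 1 = 1 (leading): start with 5.
  bit 2 = 0: square 5^2 = 25 (mod 42).
  bit 3 = 1: square 25^2 = 625 ≡ 37; bit is 1, so multiply 37·5 = 185 ≡ 17 (mod 42).
Final value: 5^5 ≡ 17 (mod 42).

Final answer: 17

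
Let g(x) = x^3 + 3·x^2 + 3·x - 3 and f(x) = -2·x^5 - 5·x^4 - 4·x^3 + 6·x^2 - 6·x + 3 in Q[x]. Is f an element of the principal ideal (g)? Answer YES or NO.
YES

In Q[x] the ideal (g) consists of all multiples of g, so f ∈ (g) iff g | f, i.e. iff the remainder of f on division by g is 0. Divide f by g (g is monic, so eliminate the leading term of the running remainder at each step):
  leading term -2·x^5: subtract (-2·x^2)·g(x) = -2·x^5 - 6·x^4 - 6·x^3 + 6·x^2, leaving x^4 + 2·x^3 - 6·x + 3
  leading term x^4: subtract (x)·g(x) = x^4 + 3·x^3 + 3·x^2 - 3·x, leaving -x^3 - 3·x^2 - 3·x + 3
  leading term -x^3: subtract (-1)·g(x) = -x^3 - 3·x^2 - 3·x + 3, leaving 0
The remainder is 0, so f(x) = g(x) · h(x) with h(x) = -2·x^2 + x - 1. Hence g | f, i.e. f ∈ (g).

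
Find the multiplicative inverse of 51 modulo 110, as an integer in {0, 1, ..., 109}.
Apply the extended Euclidean algorithm to (110, 51), tracking rows (r, s, t) with s·110 + t·51 = r. Each division r_prev = q·r_cur + r_new produces the new row as (previous row) − q·(current row):
  row A: (110, 1, 0)   [1·110 + 0·51 = 110]
  row B: (51, 0, 1)   [0·110 + 1·51 = 51]
  110 = 2·51 + 8   → row C = row A − 2·row B = (8, 1, −2)   [check: 1·110 − 2·51 = 8]
  51 = 6·8 + 3   → row D = row B − 6·row C = (3, −6, 13)   [check: −6·110 + 13·51 = 3]
  8 = 2·3 + 2   → row E = row C − 2·row D = (2, 13, −28)   [check: 13·110 − 28·51 = 2]
  3 = 1·2 + 1   → row F = row D − 1·row E = (1, −19, 41)   [check: −19·110 + 41·51 = 1]
  2 = 2·1 + 0   → remainder 0, stop. gcd = 1 (last nonzero row F).
The gcd is 1, so 51 is invertible mod 110. The last nonzero row gives −19·110 + 41·51 = 1, so t = 41. So 51^(−1) ≡ 41 (mod 110). Verify: 51 · 41 = 2091 ≡ 1 (mod 110). ✓

Final answer: 51^(−1) ≡ 41 (mod 110)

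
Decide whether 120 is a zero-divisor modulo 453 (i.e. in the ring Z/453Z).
YES

gcd(120, 453) = 3 > 1, so 120 is not a unit in Z/453Z. In Z/nZ every nonzero non-unit is a zero-divisor: explicitly, take b = 453/gcd = 151 ≠ 0 (mod 453); then 120·151 = 18120 = 40·453, i.e. 120·151 ≡ 0 (mod 453). So 120 is a zero-divisor.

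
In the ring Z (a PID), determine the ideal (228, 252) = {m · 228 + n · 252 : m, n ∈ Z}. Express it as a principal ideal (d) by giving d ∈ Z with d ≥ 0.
(228, 252) = (12); d = 12

In the PID Z, (a, b) is generated by gcd(a, b). Compute gcd(252, 228) with the extended Euclidean algorithm, tracking rows (r, s, t) with s·252 + t·228 = r:
  row A: (252, 1, 0)   [1·252 + 0·228 = 252]
  row B: (228, 0, 1)   [0·252 + 1·228 = 228]
  252 = 1·228 + 24   → row C = row A − 1·row B = (24, 1, −1)   [check: 1·252 − 1·228 = 24]
  228 = 9·24 + 12   → row D = row B − 9·row C = (12, −9, 10)   [check: −9·252 + 10·228 = 12]
  24 = 2·12 + 0   → remainder 0, stop. gcd = 12 (last nonzero row D).
So gcd(228, 252) = 12, with Bézout identity −9·252 + 10·228 = 12. Containment (⊇): the Bézout identity exhibits 12 as an element of (228, 252), giving (12) ⊆ (228, 252). Containment (⊆): since 12 | 228 and 12 | 252 (228 = 12·19, 252 = 12·21), every Z-linear combination of 228 and 252 is divisible by 12, so (228, 252) ⊆ (12). Therefore (228, 252) = (12), d = 12.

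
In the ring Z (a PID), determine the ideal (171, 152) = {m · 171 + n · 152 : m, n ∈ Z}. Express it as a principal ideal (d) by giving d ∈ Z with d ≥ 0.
(171, 152) = (19); d = 19

In the PID Z, (a, b) is generated by gcd(a, b). Compute gcd(171, 152) with the extended Euclidean algorithm, tracking rows (r, s, t) with s·171 + t·152 = r:
  row A: (171, 1, 0)   [1·171 + 0·152 = 171]
  row B: (152, 0, 1)   [0·171 + 1·152 = 152]
  171 = 1·152 + 19   → row C = row A − 1·row B = (19, 1, −1)   [check: 1·171 − 1·152 = 19]
  152 = 8·19 + 0   → remainder 0, stop. gcd = 19 (last nonzero row C).
So gcd(171, 152) = 19, with Bézout identity 1·171 − 1·152 = 19. Containment (⊇): the Bézout identity exhibits 19 as an element of (171, 152), giving (19) ⊆ (171, 152). Containment (⊆): since 19 | 171 and 19 | 152 (171 = 19·9, 152 = 19·8), every Z-linear combination of 171 and 152 is divisible by 19, so (171, 152) ⊆ (19). Therefore (171, 152) = (19), d = 19.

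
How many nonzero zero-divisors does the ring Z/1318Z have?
In Z/1318Z each nonzero element is either a unit (gcd with 1318 is 1) or a zero-divisor (gcd > 1). The number of units is φ(1318): factorise 1318 = 2 · 659, so φ(1318) = (2 − 1) · (659 − 1) = 1 · 658 = 658. The nonzero elements number 1318 − 1 = 1317. Hence the nonzero zero-divisors number 1317 − 658 = 659.

Final answer: Z/1318Z has 659 nonzero zero-divisors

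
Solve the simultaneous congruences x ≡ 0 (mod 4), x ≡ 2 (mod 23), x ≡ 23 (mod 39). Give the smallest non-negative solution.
The moduli 4, 23, 39 are pairwise coprime, so by the CRT there is a unique solution mod 4·23·39 = 3588.
Solve by successive substitution. Start with x ≡ 0 (mod 4).
  Combine with x ≡ 2 (mod 23): write x = 4·t and require 4·t ≡ 2 (mod 23). Since 4^(−1) ≡ 6 (mod 23), t ≡ 6·2 ≡ 12 (mod 23). So x ≡ 4·12 = 48 (mod 92).
  Combine with x ≡ 23 (mod 39): write x = 48 + 92·t and require 48 + 92·t ≡ 23 (mod 39), i.e. 92·t ≡ 23 − 48 ≡ 14 (mod 39). Since 92^(−1) ≡ 14 (mod 39) (92 ≡ 14 (mod 39)), t ≡ 14·14 ≡ 1 (mod 39). So x ≡ 48 + 92·1 = 140 (mod 3588).
Unique solution in [0, 3588): x = 140.

Final answer: x ≡ 140 (mod 3588); the representative in [0, 3588) is 140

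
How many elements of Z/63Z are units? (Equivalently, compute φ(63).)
Z/63Z has φ(63) = 36 units

An element a ∈ Z/63Z is a unit iff gcd(a, 63) = 1, so the number of units is φ(63). φ is multiplicative, with φ(p^e) = p^e − p^(e−1). Factorise 63 = 3^2 · 7. Then
  φ(63) = (3^2 − 3^1) · (7 − 1) = 6 · 6 = 36.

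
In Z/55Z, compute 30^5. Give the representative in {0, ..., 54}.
10

Use repeated squaring. Binary(5) = 101. Walk through the bits of the exponent 5 left-to-right: at each bit after the leading one, square the running value, then multiply by 30 if the bit is 1 (always reducing mod 55):
  bit 1 = 1 (leading): start with 30.
  bit 2 = 0: square 30^2 = 900 ≡ 20 (mod 55).
  bit 3 = 1: square 20^2 = 400 ≡ 15; bit is 1, so multiply 15·30 = 450 ≡ 10 (mod 55).
Final value: 30^5 ≡ 10 (mod 55).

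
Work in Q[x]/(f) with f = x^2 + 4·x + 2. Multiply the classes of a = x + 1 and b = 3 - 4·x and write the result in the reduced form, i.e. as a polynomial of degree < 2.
a · b ≡ 15·x + 11 (mod f(x))

First multiply in Q[x] without reducing: a · b = -4·x^2 - x + 3. Now divide by f(x) = x^2 + 4·x + 2, eliminating the leading term at each step:
  leading term -4·x^2: subtract (-4)·f(x) = -4·x^2 - 16·x - 8, leaving 15·x + 11
The degree is now < 2, so this is the remainder. Hence a · b ≡ 15·x + 11 in Q[x]/(f).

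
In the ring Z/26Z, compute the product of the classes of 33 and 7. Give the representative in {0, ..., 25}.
Reduce the factors first: 33 ≡ 7 (mod 26), so 33 · 7 ≡ 7 · 7 (mod 26). 7 · 7 = 49. Dividing by 26: 49 = 1·26 + 23. So (33 · 7) mod 26 = 23.

Final answer: 23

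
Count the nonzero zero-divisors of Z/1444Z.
In Z/1444Z each nonzero element is either a unit (gcd with 1444 is 1) or a zero-divisor (gcd > 1). The number of units is φ(1444): factorise 1444 = 2^2 · 19^2, so φ(1444) = (2^2 − 2^1) · (19^2 − 19^1) = 2 · 342 = 684. The nonzero elements number 1444 − 1 = 1443. Hence the nonzero zero-divisors number 1443 − 684 = 759.

Final answer: Z/1444Z has 759 nonzero zero-divisors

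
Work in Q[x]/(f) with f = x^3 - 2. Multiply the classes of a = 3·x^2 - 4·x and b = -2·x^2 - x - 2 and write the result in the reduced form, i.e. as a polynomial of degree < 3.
a · b ≡ -2·x^2 - 4·x + 10 (mod f(x))

First multiply in Q[x] without reducing: a · b = -6·x^4 + 5·x^3 - 2·x^2 + 8·x. Now divide by f(x) = x^3 - 2, eliminating the leading term at each step:
  leading term -6·x^4: subtract (-6·x)·f(x) = -6·x^4 + 12·x, leaving 5·x^3 - 2·x^2 - 4·x
  leading term 5·x^3: subtract (5)·f(x) = 5·x^3 - 10, leaving -2·x^2 - 4·x + 10
The degree is now < 3, so this is the remainder. Hence a · b ≡ -2·x^2 - 4·x + 10 in Q[x]/(f).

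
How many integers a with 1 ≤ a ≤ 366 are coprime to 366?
120

The number of a ∈ {1, ..., 366} with gcd(a, 366) = 1 is by definition Euler's totient φ(366). φ is multiplicative, with φ(p^e) = p^e − p^(e−1). Factorise 366 = 2 · 3 · 61. Then
  φ(366) = (2 − 1) · (3 − 1) · (61 − 1) = 1 · 2 · 60 = 120.
So there are 120 such integers.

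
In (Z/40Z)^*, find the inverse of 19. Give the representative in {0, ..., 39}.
Apply the extended Euclidean algorithm to (40, 19), tracking rows (r, s, t) with s·40 + t·19 = r. Each division r_prev = q·r_cur + r_new produces the new row as (previous row) − q·(current row):
  row A: (40, 1, 0)   [1·40 + 0·19 = 40]
  row B: (19, 0, 1)   [0·40 + 1·19 = 19]
  40 = 2·19 + 2   → row C = row A − 2·row B = (2, 1, −2)   [check: 1·40 − 2·19 = 2]
  19 = 9·2 + 1   → row D = row B − 9·row C = (1, −9, 19)   [check: −9·40 + 19·19 = 1]
  2 = 2·1 + 0   → remainder 0, stop. gcd = 1 (last nonzero row D).
The gcd is 1, so 19 is invertible mod 40. The last nonzero row gives −9·40 + 19·19 = 1, so t = 19. So 19^(−1) ≡ 19 (mod 40). Verify: 19 · 19 = 361 ≡ 1 (mod 40). ✓

Final answer: 19^(−1) ≡ 19 (mod 40)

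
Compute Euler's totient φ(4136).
φ is multiplicative, with φ(p^e) = p^e − p^(e−1). Factorise 4136 = 2^3 · 11 · 47. Then
  φ(4136) = (2^3 − 2^2) · (11 − 1) · (47 − 1) = 4 · 10 · 46 = 1840.

Final answer: φ(4136) = 1840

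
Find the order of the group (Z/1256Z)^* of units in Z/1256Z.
|(Z/1256Z)^*| = 624

(Z/1256Z)^* consists of the classes a with gcd(a, 1256) = 1, so its order is φ(1256). φ is multiplicative, with φ(p^e) = p^e − p^(e−1). Factorise 1256 = 2^3 · 157. Then
  φ(1256) = (2^3 − 2^2) · (157 − 1) = 4 · 156 = 624.
Thus |(Z/1256Z)^*| = 624.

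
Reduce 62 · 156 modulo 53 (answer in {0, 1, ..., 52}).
Reduce the factors first: 62 ≡ 9, 156 ≡ 50 (mod 53), so 62 · 156 ≡ 9 · 50 (mod 53). 9 · 50 = 450. Dividing by 53: 450 = 8·53 + 26. So (62 · 156) mod 53 = 26.

Final answer: 26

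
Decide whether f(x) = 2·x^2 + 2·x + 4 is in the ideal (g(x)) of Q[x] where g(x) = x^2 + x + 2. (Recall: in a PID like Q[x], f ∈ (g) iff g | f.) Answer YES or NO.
YES

In Q[x] the ideal (g) consists of all multiples of g, so f ∈ (g) iff g | f, i.e. iff the remainder of f on division by g is 0. Divide f by g (g is monic, so eliminate the leading term of the running remainder at each step):
  leading term 2·x^2: subtract (2)·g(x) = 2·x^2 + 2·x + 4, leaving 0
The remainder is 0, so f(x) = g(x) · h(x) with h(x) = 2. Hence g | f, i.e. f ∈ (g).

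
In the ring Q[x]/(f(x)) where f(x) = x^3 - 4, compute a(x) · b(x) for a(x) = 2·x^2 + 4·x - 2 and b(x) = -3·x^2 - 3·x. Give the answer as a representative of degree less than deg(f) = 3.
First multiply in Q[x] without reducing: a · b = -6·x^4 - 18·x^3 - 6·x^2 + 6·x. Now divide by f(x) = x^3 - 4, eliminating the leading term at each step:
  leading term -6·x^4: subtract (-6·x)·f(x) = -6·x^4 + 24·x, leaving -18·x^3 - 6·x^2 - 18·x
  leading term -18·x^3: subtract (-18)·f(x) = 72 - 18·x^3, leaving -6·x^2 - 18·x - 72
The degree is now < 3, so this is the remainder. Hence a · b ≡ -6·x^2 - 18·x - 72 in Q[x]/(f).

Final answer: a · b ≡ -6·x^2 - 18·x - 72 (mod f(x))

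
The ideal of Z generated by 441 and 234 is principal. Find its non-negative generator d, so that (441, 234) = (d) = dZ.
(441, 234) = (9); d = 9

In the PID Z, (a, b) is generated by gcd(a, b). Compute gcd(441, 234) with the extended Euclidean algorithm, tracking rows (r, s, t) with s·441 + t·234 = r:
  row A: (441, 1, 0)   [1·441 + 0·234 = 441]
  row B: (234, 0, 1)   [0·441 + 1·234 = 234]
  441 = 1·234 + 207   → row C = row A − 1·row B = (207, 1, −1)   [check: 1·441 − 1·234 = 207]
  234 = 1·207 + 27   → row D = row B − 1·row C = (27, −1, 2)   [check: −1·441 + 2·234 = 27]
  207 = 7·27 + 18   → row E = row C − 7·row D = (18, 8, −15)   [check: 8·441 − 15·234 = 18]
  27 = 1·18 + 9   → row F = row D − 1·row E = (9, −9, 17)   [check: −9·441 + 17·234 = 9]
  18 = 2·9 + 0   → remainder 0, stop. gcd = 9 (last nonzero row F).
So gcd(441, 234) = 9, with Bézout identity −9·441 + 17·234 = 9. Containment (⊇): the Bézout identity exhibits 9 as an element of (441, 234), giving (9) ⊆ (441, 234). Containment (⊆): since 9 | 441 and 9 | 234 (441 = 9·49, 234 = 9·26), every Z-linear combination of 441 and 234 is divisible by 9, so (441, 234) ⊆ (9). Therefore (441, 234) = (9), d = 9.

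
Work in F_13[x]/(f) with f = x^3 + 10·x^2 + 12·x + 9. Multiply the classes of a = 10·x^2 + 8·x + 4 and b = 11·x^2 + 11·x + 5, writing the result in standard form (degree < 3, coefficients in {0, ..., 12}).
a · b ≡ 4·x^2 + 12·x (mod f(x))

Multiply as integer polynomials: a · b = 110·x^4 + 198·x^3 + 182·x^2 + 84·x + 20. Reducing coefficients mod 13: a · b ≡ 6·x^4 + 3·x^3 + 6·x + 7. Now divide by f(x) = x^3 + 10·x^2 + 12·x + 9 in F_13[x], eliminating the leading term at each step:
  leading term 6·x^4: subtract (6·x)·f(x) = 6·x^4 + 8·x^3 + 7·x^2 + 2·x, leaving 8·x^3 + 6·x^2 + 4·x + 7 (coefficients mod 13)
  leading term 8·x^3: subtract (8)·f(x) = 8·x^3 + 2·x^2 + 5·x + 7, leaving 4·x^2 + 12·x (coefficients mod 13)
The degree is now < 3, so this is the remainder. Hence a · b ≡ 4·x^2 + 12·x in F_13[x]/(f).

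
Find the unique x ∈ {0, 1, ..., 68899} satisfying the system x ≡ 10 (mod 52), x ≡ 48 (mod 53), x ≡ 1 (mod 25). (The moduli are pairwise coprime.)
The moduli 52, 53, 25 are pairwise coprime, so by the CRT there is a unique solution mod 52·53·25 = 68900.
Solve by successive substitution. Start with x ≡ 10 (mod 52).
  Combine with x ≡ 48 (mod 53): write x = 10 + 52·t and require 10 + 52·t ≡ 48 (mod 53), i.e. 52·t ≡ 48 − 10 ≡ 38 (mod 53). Since 52^(−1) ≡ 52 (mod 53), t ≡ 52·38 ≡ 15 (mod 53). So x ≡ 10 + 52·15 = 790 (mod 2756).
  Combine with x ≡ 1 (mod 25): write x = 790 + 2756·t and require 790 + 2756·t ≡ 1 (mod 25), i.e. 2756·t ≡ 1 − 790 ≡ 11 (mod 25). Since 2756^(−1) ≡ 21 (mod 25) (2756 ≡ 6 (mod 25)), t ≡ 21·11 ≡ 6 (mod 25). So x ≡ 790 + 2756·6 = 17326 (mod 68900).
Unique solution in [0, 68900): x = 17326.

Final answer: x ≡ 17326 (mod 68900); the representative in [0, 68900) is 17326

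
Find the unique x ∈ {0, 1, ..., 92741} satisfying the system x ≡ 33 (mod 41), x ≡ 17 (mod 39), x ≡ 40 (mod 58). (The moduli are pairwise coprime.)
x ≡ 52472 (mod 92742); the representative in [0, 92742) is 52472

The moduli 41, 39, 58 are pairwise coprime, so by the CRT there is a unique solution mod 41·39·58 = 92742.
Solve by successive substitution. Start with x ≡ 33 (mod 41).
  Combine with x ≡ 17 (mod 39): write x = 33 + 41·t and require 33 + 41·t ≡ 17 (mod 39), i.e. 41·t ≡ 17 − 33 ≡ 23 (mod 39). Since 41^(−1) ≡ 20 (mod 39) (41 ≡ 2 (mod 39)), t ≡ 20·23 ≡ 31 (mod 39). So x ≡ 33 + 41·31 = 1304 (mod 1599).
  Combine with x ≡ 40 (mod 58): write x = 1304 + 1599·t and require 1304 + 1599·t ≡ 40 (mod 58), i.e. 1599·t ≡ 40 − 1304 ≡ 12 (mod 58). Since 1599^(−1) ≡ 51 (mod 58) (1599 ≡ 33 (mod 58)), t ≡ 51·12 ≡ 32 (mod 58). So x ≡ 1304 + 1599·32 = 52472 (mod 92742).
Unique solution in [0, 92742): x = 52472.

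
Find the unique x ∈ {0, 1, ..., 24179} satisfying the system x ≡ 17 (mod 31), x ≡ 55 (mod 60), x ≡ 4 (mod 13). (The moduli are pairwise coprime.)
x ≡ 10495 (mod 24180); the representative in [0, 24180) is 10495

The moduli 31, 60, 13 are pairwise coprime, so by the CRT there is a unique solution mod 31·60·13 = 24180.
Solve by successive substitution. Start with x ≡ 17 (mod 31).
  Combine with x ≡ 55 (mod 60): write x = 17 + 31·t and require 17 + 31·t ≡ 55 (mod 60), i.e. 31·t ≡ 55 − 17 ≡ 38 (mod 60). Since 31^(−1) ≡ 31 (mod 60), t ≡ 31·38 ≡ 38 (mod 60). So x ≡ 17 + 31·38 = 1195 (mod 1860).
  Combine with x ≡ 4 (mod 13): write x = 1195 + 1860·t and require 1195 + 1860·t ≡ 4 (mod 13), i.e. 1860·t ≡ 4 − 1195 ≡ 5 (mod 13). Since 1860^(−1) ≡ 1 (mod 13) (1860 ≡ 1 (mod 13)), t ≡ 1·5 ≡ 5 (mod 13). So x ≡ 1195 + 1860·5 = 10495 (mod 24180).
Unique solution in [0, 24180): x = 10495.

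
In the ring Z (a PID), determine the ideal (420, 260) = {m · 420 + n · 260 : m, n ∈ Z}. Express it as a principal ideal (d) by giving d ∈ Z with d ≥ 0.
In the PID Z, (a, b) is generated by gcd(a, b). Compute gcd(420, 260) with the extended Euclidean algorithm, tracking rows (r, s, t) with s·420 + t·260 = r:
  row A: (420, 1, 0)   [1·420 + 0·260 = 420]
  row B: (260, 0, 1)   [0·420 + 1·260 = 260]
  420 = 1·260 + 160   → row C = row A − 1·row B = (160, 1, −1)   [check: 1·420 − 1·260 = 160]
  260 = 1·160 + 100   → row D = row B − 1·row C = (100, −1, 2)   [check: −1·420 + 2·260 = 100]
  160 = 1·100 + 60   → row E = row C − 1·row D = (60, 2, −3)   [check: 2·420 − 3·260 = 60]
  100 = 1·60 + 40   → row F = row D − 1·row E = (40, −3, 5)   [check: −3·420 + 5·260 = 40]
  60 = 1·40 + 20   → row G = row E − 1·row F = (20, 5, −8)   [check: 5·420 − 8·260 = 20]
  40 = 2·20 + 0   → remainder 0, stop. gcd = 20 (last nonzero row G).
So gcd(420, 260) = 20, with Bézout identity 5·420 − 8·260 = 20. Containment (⊇): the Bézout identity exhibits 20 as an element of (420, 260), giving (20) ⊆ (420, 260). Containment (⊆): since 20 | 420 and 20 | 260 (420 = 20·21, 260 = 20·13), every Z-linear combination of 420 and 260 is divisible by 20, so (420, 260) ⊆ (20). Therefore (420, 260) = (20), d = 20.

Final answer: (420, 260) = (20); d = 20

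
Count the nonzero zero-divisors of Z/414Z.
Z/414Z has 281 nonzero zero-divisors

In Z/414Z each nonzero element is either a unit (gcd with 414 is 1) or a zero-divisor (gcd > 1). The number of units is φ(414): factorise 414 = 2 · 3^2 · 23, so φ(414) = (2 − 1) · (3^2 − 3^1) · (23 − 1) = 1 · 6 · 22 = 132. The nonzero elements number 414 − 1 = 413. Hence the nonzero zero-divisors number 413 − 132 = 281.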